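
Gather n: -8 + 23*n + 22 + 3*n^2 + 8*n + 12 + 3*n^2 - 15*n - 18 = 6*n^2 + 16*n + 8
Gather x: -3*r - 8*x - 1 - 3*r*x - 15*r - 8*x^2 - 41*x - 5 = -18*r - 8*x^2 + x*(-3*r - 49) - 6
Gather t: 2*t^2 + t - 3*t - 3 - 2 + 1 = 2*t^2 - 2*t - 4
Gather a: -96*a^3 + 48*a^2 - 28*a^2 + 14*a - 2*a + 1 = -96*a^3 + 20*a^2 + 12*a + 1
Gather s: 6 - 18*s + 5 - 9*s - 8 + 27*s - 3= 0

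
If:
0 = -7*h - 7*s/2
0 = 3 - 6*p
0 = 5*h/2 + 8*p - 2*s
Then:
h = -8/13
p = 1/2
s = 16/13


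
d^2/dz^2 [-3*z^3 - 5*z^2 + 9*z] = -18*z - 10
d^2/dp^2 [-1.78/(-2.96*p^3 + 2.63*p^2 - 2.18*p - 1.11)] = ((9.3628 - 31.6128*p)*(2.96*p^3 - 2.63*p^2 + 2.18*p + 1.11) + 1.78*(8.88*p^2 - 5.26*p + 2.18)*(17.76*p^2 - 10.52*p + 4.36))/(2.96*p^3 - 2.63*p^2 + 2.18*p + 1.11)^3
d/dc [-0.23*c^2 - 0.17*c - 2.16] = -0.46*c - 0.17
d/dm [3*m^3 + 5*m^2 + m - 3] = 9*m^2 + 10*m + 1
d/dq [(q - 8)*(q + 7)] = 2*q - 1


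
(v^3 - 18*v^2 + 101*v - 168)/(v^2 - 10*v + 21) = v - 8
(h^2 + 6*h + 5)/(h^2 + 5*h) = (h + 1)/h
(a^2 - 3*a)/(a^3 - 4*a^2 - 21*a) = (3 - a)/(-a^2 + 4*a + 21)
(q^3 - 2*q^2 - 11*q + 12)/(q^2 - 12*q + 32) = (q^2 + 2*q - 3)/(q - 8)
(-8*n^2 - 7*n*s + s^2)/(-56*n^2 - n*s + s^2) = (n + s)/(7*n + s)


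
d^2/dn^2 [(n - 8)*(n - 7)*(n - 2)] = 6*n - 34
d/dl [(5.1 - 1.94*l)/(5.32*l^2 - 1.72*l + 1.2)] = (10.3208*l^2 - 54.264*l + 6.444)/(28.3024*l^4 - 18.3008*l^3 + 15.7264*l^2 - 4.128*l + 1.44)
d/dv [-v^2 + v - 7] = 1 - 2*v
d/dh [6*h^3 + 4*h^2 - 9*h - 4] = 18*h^2 + 8*h - 9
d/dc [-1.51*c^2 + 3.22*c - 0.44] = 3.22 - 3.02*c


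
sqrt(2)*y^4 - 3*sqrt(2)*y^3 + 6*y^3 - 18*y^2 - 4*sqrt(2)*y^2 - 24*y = y*(y - 4)*(y + 3*sqrt(2))*(sqrt(2)*y + sqrt(2))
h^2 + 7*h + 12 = (h + 3)*(h + 4)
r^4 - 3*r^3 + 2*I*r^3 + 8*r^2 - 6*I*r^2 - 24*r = r*(r - 3)*(r - 2*I)*(r + 4*I)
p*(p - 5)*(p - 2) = p^3 - 7*p^2 + 10*p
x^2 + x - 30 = (x - 5)*(x + 6)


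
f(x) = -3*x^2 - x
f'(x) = -6*x - 1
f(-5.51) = -85.57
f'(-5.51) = 32.06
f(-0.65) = -0.62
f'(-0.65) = 2.90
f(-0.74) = -0.90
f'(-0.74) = 3.44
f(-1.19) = -3.06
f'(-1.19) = 6.14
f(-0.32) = 0.01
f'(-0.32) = 0.92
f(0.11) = -0.15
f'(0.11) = -1.66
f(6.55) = -135.26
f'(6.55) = -40.30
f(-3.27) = -28.81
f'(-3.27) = 18.62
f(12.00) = -444.00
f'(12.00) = -73.00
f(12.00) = -444.00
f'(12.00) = -73.00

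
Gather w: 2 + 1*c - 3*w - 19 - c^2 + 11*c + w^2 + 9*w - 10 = -c^2 + 12*c + w^2 + 6*w - 27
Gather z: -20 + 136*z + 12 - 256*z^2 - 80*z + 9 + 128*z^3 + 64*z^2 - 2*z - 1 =128*z^3 - 192*z^2 + 54*z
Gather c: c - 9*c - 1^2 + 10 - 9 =-8*c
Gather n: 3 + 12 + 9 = 24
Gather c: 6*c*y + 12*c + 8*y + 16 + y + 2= c*(6*y + 12) + 9*y + 18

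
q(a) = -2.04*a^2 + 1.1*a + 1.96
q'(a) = 1.1 - 4.08*a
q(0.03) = 1.99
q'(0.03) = 0.98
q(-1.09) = -1.66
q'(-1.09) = 5.55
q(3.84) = -23.90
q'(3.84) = -14.57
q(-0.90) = -0.68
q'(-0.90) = 4.77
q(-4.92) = -52.83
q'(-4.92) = 21.17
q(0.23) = 2.11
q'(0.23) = 0.16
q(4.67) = -37.39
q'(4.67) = -17.95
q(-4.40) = -42.37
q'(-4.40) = 19.05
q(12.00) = -278.60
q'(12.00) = -47.86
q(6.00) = -64.88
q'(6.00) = -23.38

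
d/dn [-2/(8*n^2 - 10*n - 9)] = 4*(8*n - 5)/(-8*n^2 + 10*n + 9)^2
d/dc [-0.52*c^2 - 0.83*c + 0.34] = -1.04*c - 0.83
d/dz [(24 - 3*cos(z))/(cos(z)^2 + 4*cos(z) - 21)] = 3*(sin(z)^2 + 16*cos(z) + 10)*sin(z)/(cos(z)^2 + 4*cos(z) - 21)^2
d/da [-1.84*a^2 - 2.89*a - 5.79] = -3.68*a - 2.89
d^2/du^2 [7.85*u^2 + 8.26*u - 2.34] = 15.7000000000000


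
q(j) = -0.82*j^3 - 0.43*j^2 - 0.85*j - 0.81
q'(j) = -2.46*j^2 - 0.86*j - 0.85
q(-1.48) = 2.16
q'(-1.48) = -4.97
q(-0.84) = 0.09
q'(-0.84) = -1.86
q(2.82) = -25.02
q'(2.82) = -22.84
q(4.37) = -81.17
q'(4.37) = -51.59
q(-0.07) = -0.75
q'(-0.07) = -0.80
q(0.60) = -1.65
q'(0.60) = -2.25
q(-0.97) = 0.36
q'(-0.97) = -2.33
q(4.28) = -76.62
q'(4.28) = -49.59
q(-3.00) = 20.01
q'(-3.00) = -20.41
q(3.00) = -29.37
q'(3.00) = -25.57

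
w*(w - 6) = w^2 - 6*w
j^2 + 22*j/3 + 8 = (j + 4/3)*(j + 6)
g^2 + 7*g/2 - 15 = (g - 5/2)*(g + 6)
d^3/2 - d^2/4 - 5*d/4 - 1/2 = (d/2 + 1/2)*(d - 2)*(d + 1/2)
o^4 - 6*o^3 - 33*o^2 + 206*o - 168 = (o - 7)*(o - 4)*(o - 1)*(o + 6)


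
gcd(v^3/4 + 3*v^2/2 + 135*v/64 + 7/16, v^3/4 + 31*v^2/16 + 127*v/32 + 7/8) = v^2 + 17*v/4 + 1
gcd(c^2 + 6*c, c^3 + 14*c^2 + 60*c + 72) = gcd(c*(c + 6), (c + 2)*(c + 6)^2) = c + 6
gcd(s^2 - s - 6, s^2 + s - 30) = 1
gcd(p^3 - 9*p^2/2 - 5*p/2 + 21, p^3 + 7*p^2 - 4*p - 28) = p + 2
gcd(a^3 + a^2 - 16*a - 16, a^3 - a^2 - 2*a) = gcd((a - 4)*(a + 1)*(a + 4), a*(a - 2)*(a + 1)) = a + 1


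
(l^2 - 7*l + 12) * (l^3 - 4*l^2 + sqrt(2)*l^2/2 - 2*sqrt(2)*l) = l^5 - 11*l^4 + sqrt(2)*l^4/2 - 11*sqrt(2)*l^3/2 + 40*l^3 - 48*l^2 + 20*sqrt(2)*l^2 - 24*sqrt(2)*l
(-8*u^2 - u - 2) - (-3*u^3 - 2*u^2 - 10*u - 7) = 3*u^3 - 6*u^2 + 9*u + 5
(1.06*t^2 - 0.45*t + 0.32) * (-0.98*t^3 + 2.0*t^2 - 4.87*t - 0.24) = -1.0388*t^5 + 2.561*t^4 - 6.3758*t^3 + 2.5771*t^2 - 1.4504*t - 0.0768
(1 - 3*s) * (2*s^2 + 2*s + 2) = -6*s^3 - 4*s^2 - 4*s + 2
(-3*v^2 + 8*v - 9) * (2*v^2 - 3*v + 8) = -6*v^4 + 25*v^3 - 66*v^2 + 91*v - 72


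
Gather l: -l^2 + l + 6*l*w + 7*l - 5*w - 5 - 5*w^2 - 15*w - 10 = -l^2 + l*(6*w + 8) - 5*w^2 - 20*w - 15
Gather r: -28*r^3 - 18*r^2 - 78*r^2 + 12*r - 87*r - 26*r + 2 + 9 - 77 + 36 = -28*r^3 - 96*r^2 - 101*r - 30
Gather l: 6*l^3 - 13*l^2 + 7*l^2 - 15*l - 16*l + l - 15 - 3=6*l^3 - 6*l^2 - 30*l - 18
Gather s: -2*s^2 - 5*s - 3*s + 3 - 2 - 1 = -2*s^2 - 8*s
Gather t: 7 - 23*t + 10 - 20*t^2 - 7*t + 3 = -20*t^2 - 30*t + 20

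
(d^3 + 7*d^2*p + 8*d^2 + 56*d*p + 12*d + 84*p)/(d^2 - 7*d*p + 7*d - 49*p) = (d^3 + 7*d^2*p + 8*d^2 + 56*d*p + 12*d + 84*p)/(d^2 - 7*d*p + 7*d - 49*p)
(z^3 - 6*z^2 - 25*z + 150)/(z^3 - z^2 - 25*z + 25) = (z - 6)/(z - 1)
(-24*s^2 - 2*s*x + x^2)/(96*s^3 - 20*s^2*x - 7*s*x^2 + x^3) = (-6*s + x)/(24*s^2 - 11*s*x + x^2)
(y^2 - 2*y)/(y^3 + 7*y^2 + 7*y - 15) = y*(y - 2)/(y^3 + 7*y^2 + 7*y - 15)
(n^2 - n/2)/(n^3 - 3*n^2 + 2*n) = (n - 1/2)/(n^2 - 3*n + 2)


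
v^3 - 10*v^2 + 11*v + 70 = (v - 7)*(v - 5)*(v + 2)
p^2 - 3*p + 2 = (p - 2)*(p - 1)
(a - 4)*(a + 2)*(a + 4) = a^3 + 2*a^2 - 16*a - 32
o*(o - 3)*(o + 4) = o^3 + o^2 - 12*o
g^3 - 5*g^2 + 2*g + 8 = (g - 4)*(g - 2)*(g + 1)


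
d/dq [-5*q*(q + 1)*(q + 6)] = -15*q^2 - 70*q - 30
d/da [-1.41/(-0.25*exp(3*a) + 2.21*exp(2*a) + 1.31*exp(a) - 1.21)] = (-1.0575*exp(2*a) + 6.2322*exp(a) + 1.8471)*exp(a)/(0.25*exp(3*a) - 2.21*exp(2*a) - 1.31*exp(a) + 1.21)^2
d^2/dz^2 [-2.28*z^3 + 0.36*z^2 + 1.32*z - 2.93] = 0.72 - 13.68*z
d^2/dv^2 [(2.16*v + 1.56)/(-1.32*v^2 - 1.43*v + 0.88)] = (-(2.16*v + 1.56)*(2.64*v + 1.43)*(5.28*v + 2.86) + (17.1072*v + 10.296)*(1.32*v^2 + 1.43*v - 0.88))/(1.32*v^2 + 1.43*v - 0.88)^3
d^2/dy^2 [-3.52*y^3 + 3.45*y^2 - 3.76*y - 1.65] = 6.9 - 21.12*y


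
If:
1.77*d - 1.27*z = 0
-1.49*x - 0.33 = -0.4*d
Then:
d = 0.717514124293785*z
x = 0.19262124142115*z - 0.221476510067114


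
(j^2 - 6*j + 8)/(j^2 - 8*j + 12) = (j - 4)/(j - 6)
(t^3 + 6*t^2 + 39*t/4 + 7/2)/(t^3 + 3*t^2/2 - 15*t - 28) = (t + 1/2)/(t - 4)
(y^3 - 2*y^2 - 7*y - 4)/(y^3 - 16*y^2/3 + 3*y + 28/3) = 3*(y + 1)/(3*y - 7)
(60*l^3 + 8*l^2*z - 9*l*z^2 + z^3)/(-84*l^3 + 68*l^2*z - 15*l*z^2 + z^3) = (-10*l^2 - 3*l*z + z^2)/(14*l^2 - 9*l*z + z^2)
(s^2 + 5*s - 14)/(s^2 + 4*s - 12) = (s + 7)/(s + 6)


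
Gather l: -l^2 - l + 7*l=-l^2 + 6*l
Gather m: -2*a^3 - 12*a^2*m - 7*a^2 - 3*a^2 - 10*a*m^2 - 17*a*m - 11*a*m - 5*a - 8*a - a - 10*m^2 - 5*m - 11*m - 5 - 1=-2*a^3 - 10*a^2 - 14*a + m^2*(-10*a - 10) + m*(-12*a^2 - 28*a - 16) - 6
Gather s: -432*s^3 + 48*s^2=-432*s^3 + 48*s^2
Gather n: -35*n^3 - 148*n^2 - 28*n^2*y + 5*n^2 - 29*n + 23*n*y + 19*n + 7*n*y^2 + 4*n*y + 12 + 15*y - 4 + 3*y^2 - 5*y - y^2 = -35*n^3 + n^2*(-28*y - 143) + n*(7*y^2 + 27*y - 10) + 2*y^2 + 10*y + 8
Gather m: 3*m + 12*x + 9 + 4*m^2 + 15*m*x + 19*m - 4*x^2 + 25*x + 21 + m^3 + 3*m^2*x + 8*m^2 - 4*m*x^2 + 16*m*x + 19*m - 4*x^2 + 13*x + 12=m^3 + m^2*(3*x + 12) + m*(-4*x^2 + 31*x + 41) - 8*x^2 + 50*x + 42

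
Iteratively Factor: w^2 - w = (w)*(w - 1)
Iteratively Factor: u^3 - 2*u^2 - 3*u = (u + 1)*(u^2 - 3*u) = u*(u + 1)*(u - 3)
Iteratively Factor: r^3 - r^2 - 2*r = (r + 1)*(r^2 - 2*r) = (r - 2)*(r + 1)*(r)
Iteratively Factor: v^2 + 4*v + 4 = (v + 2)*(v + 2)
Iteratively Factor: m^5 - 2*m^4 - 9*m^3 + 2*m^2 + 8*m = (m - 4)*(m^4 + 2*m^3 - m^2 - 2*m) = (m - 4)*(m + 2)*(m^3 - m) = (m - 4)*(m + 1)*(m + 2)*(m^2 - m) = m*(m - 4)*(m + 1)*(m + 2)*(m - 1)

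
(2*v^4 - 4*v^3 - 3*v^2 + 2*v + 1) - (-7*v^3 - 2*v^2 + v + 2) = 2*v^4 + 3*v^3 - v^2 + v - 1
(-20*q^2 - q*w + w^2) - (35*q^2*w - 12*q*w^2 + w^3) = -35*q^2*w - 20*q^2 + 12*q*w^2 - q*w - w^3 + w^2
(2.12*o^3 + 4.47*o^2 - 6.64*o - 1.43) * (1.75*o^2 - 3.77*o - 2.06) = 3.71*o^5 - 0.169900000000001*o^4 - 32.8391*o^3 + 13.3221*o^2 + 19.0695*o + 2.9458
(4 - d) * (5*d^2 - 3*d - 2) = -5*d^3 + 23*d^2 - 10*d - 8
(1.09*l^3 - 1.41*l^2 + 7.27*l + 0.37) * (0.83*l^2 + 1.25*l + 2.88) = 0.9047*l^5 + 0.1922*l^4 + 7.4108*l^3 + 5.3338*l^2 + 21.4001*l + 1.0656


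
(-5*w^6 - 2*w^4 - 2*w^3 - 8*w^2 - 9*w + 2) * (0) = 0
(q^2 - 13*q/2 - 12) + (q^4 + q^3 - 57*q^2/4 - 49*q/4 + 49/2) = q^4 + q^3 - 53*q^2/4 - 75*q/4 + 25/2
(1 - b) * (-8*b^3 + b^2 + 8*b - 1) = 8*b^4 - 9*b^3 - 7*b^2 + 9*b - 1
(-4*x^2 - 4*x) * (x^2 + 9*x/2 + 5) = -4*x^4 - 22*x^3 - 38*x^2 - 20*x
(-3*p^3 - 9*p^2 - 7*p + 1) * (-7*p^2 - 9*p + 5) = 21*p^5 + 90*p^4 + 115*p^3 + 11*p^2 - 44*p + 5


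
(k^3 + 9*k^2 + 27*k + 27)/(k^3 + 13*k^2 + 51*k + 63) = (k + 3)/(k + 7)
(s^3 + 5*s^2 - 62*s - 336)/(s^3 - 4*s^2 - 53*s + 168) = (s + 6)/(s - 3)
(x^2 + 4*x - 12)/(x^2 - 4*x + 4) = (x + 6)/(x - 2)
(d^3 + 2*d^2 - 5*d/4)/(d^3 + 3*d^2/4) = (4*d^2 + 8*d - 5)/(d*(4*d + 3))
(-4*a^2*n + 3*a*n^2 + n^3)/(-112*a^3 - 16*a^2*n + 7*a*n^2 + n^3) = n*(a - n)/(28*a^2 - 3*a*n - n^2)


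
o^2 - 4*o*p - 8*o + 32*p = (o - 8)*(o - 4*p)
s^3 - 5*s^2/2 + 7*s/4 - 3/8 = (s - 3/2)*(s - 1/2)^2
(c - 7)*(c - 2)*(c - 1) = c^3 - 10*c^2 + 23*c - 14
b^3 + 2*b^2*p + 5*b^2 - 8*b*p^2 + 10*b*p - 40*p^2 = (b + 5)*(b - 2*p)*(b + 4*p)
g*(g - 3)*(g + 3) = g^3 - 9*g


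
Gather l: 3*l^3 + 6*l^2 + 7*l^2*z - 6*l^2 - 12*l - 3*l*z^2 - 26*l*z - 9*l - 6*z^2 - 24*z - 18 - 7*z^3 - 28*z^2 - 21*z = 3*l^3 + 7*l^2*z + l*(-3*z^2 - 26*z - 21) - 7*z^3 - 34*z^2 - 45*z - 18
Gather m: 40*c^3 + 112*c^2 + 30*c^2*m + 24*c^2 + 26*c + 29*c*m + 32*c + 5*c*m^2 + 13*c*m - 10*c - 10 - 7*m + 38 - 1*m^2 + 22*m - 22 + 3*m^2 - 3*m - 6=40*c^3 + 136*c^2 + 48*c + m^2*(5*c + 2) + m*(30*c^2 + 42*c + 12)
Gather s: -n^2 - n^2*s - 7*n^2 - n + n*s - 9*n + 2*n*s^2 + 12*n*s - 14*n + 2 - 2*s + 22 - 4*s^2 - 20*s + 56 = -8*n^2 - 24*n + s^2*(2*n - 4) + s*(-n^2 + 13*n - 22) + 80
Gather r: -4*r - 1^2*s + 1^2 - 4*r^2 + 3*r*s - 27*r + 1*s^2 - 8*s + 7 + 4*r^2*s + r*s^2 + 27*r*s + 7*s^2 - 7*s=r^2*(4*s - 4) + r*(s^2 + 30*s - 31) + 8*s^2 - 16*s + 8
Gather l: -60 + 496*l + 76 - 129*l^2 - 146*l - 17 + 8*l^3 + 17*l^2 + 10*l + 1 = 8*l^3 - 112*l^2 + 360*l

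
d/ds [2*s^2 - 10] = 4*s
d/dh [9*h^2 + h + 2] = 18*h + 1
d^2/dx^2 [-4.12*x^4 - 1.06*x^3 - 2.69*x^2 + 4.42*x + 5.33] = -49.44*x^2 - 6.36*x - 5.38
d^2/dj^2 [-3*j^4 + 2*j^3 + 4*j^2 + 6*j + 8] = -36*j^2 + 12*j + 8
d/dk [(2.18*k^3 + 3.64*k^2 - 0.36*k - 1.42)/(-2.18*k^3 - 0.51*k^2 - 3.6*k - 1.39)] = (6.8234*k^4 - 17.2656*k^3 - 31.665*k^2 - 11.5676*k - 4.6116)/(4.7524*k^6 + 2.2236*k^5 + 15.9561*k^4 + 9.7324*k^3 + 14.3778*k^2 + 10.008*k + 1.9321)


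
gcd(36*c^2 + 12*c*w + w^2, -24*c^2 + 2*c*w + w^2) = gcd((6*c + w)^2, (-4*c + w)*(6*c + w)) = 6*c + w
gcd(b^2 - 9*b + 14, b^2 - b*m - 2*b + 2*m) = b - 2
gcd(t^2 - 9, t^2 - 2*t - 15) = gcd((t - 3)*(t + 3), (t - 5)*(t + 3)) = t + 3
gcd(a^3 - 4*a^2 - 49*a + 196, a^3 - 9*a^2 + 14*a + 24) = a - 4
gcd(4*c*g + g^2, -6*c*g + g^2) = g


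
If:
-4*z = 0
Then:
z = 0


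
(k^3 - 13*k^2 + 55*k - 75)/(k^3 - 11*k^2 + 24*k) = (k^2 - 10*k + 25)/(k*(k - 8))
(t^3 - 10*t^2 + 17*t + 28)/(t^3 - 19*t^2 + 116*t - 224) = (t + 1)/(t - 8)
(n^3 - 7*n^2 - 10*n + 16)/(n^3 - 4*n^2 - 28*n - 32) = (n - 1)/(n + 2)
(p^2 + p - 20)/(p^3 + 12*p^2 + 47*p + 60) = (p - 4)/(p^2 + 7*p + 12)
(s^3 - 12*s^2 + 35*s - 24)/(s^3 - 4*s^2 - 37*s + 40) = (s - 3)/(s + 5)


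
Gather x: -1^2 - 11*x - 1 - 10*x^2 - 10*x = -10*x^2 - 21*x - 2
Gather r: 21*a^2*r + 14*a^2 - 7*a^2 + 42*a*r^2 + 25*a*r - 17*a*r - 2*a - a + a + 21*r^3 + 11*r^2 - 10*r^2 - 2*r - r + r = 7*a^2 - 2*a + 21*r^3 + r^2*(42*a + 1) + r*(21*a^2 + 8*a - 2)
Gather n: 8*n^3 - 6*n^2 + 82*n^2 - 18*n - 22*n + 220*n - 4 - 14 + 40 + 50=8*n^3 + 76*n^2 + 180*n + 72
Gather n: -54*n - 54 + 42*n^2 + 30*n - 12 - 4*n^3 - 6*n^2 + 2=-4*n^3 + 36*n^2 - 24*n - 64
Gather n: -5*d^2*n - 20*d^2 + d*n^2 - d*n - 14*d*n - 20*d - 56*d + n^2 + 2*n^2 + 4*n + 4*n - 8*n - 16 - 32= -20*d^2 - 76*d + n^2*(d + 3) + n*(-5*d^2 - 15*d) - 48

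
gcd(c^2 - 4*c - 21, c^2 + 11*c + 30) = 1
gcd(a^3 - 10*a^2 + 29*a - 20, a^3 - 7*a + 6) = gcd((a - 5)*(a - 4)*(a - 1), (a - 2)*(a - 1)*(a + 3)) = a - 1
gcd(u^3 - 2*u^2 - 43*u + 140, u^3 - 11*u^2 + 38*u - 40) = u^2 - 9*u + 20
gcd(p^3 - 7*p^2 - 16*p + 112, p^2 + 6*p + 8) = p + 4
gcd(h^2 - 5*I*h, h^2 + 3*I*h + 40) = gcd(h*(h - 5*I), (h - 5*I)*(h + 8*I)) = h - 5*I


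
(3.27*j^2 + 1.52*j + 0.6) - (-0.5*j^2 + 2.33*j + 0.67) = 3.77*j^2 - 0.81*j - 0.0700000000000001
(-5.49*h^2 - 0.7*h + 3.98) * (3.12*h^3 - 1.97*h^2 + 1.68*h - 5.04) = -17.1288*h^5 + 8.6313*h^4 + 4.5734*h^3 + 18.653*h^2 + 10.2144*h - 20.0592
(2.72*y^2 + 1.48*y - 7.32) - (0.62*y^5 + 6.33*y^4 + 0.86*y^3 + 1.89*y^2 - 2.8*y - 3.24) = -0.62*y^5 - 6.33*y^4 - 0.86*y^3 + 0.83*y^2 + 4.28*y - 4.08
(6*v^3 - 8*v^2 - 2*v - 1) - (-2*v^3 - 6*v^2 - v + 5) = 8*v^3 - 2*v^2 - v - 6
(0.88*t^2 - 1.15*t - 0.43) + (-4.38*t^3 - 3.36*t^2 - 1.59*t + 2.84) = -4.38*t^3 - 2.48*t^2 - 2.74*t + 2.41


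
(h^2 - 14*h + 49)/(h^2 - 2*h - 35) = (h - 7)/(h + 5)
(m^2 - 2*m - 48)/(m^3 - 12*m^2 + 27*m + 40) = (m + 6)/(m^2 - 4*m - 5)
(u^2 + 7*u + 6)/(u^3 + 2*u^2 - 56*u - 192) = (u + 1)/(u^2 - 4*u - 32)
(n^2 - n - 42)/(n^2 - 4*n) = (n^2 - n - 42)/(n*(n - 4))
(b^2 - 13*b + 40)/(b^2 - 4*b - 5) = (b - 8)/(b + 1)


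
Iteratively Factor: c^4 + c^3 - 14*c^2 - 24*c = (c + 3)*(c^3 - 2*c^2 - 8*c) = c*(c + 3)*(c^2 - 2*c - 8) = c*(c + 2)*(c + 3)*(c - 4)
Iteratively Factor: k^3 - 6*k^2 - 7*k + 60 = (k + 3)*(k^2 - 9*k + 20) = (k - 4)*(k + 3)*(k - 5)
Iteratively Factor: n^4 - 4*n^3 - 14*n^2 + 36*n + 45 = (n - 3)*(n^3 - n^2 - 17*n - 15) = (n - 5)*(n - 3)*(n^2 + 4*n + 3) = (n - 5)*(n - 3)*(n + 1)*(n + 3)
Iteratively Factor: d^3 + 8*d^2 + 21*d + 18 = (d + 3)*(d^2 + 5*d + 6) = (d + 2)*(d + 3)*(d + 3)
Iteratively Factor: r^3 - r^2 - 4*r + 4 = (r - 1)*(r^2 - 4) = (r - 2)*(r - 1)*(r + 2)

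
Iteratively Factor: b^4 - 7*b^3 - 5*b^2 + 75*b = (b)*(b^3 - 7*b^2 - 5*b + 75) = b*(b - 5)*(b^2 - 2*b - 15) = b*(b - 5)*(b + 3)*(b - 5)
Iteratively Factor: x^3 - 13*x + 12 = (x + 4)*(x^2 - 4*x + 3) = (x - 1)*(x + 4)*(x - 3)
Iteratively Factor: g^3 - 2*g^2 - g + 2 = (g - 1)*(g^2 - g - 2) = (g - 2)*(g - 1)*(g + 1)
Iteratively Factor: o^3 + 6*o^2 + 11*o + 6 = (o + 1)*(o^2 + 5*o + 6) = (o + 1)*(o + 2)*(o + 3)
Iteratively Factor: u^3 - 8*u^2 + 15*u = (u - 5)*(u^2 - 3*u) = u*(u - 5)*(u - 3)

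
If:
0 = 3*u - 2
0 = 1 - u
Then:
No Solution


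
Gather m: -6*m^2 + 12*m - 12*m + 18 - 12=6 - 6*m^2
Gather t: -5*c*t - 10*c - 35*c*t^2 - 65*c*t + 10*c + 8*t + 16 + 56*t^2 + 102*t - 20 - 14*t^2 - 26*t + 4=t^2*(42 - 35*c) + t*(84 - 70*c)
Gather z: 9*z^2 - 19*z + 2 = 9*z^2 - 19*z + 2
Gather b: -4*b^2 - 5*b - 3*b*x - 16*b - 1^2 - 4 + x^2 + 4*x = -4*b^2 + b*(-3*x - 21) + x^2 + 4*x - 5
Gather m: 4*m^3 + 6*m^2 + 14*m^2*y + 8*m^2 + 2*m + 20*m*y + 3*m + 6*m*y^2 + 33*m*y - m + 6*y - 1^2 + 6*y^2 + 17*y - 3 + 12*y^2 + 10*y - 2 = 4*m^3 + m^2*(14*y + 14) + m*(6*y^2 + 53*y + 4) + 18*y^2 + 33*y - 6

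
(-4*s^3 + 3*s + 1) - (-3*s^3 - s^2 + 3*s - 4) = -s^3 + s^2 + 5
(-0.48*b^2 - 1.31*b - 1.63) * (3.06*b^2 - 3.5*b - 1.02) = -1.4688*b^4 - 2.3286*b^3 + 0.0868000000000002*b^2 + 7.0412*b + 1.6626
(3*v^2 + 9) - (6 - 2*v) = 3*v^2 + 2*v + 3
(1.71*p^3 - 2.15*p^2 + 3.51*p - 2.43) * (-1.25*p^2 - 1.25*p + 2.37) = -2.1375*p^5 + 0.55*p^4 + 2.3527*p^3 - 6.4455*p^2 + 11.3562*p - 5.7591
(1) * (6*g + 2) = 6*g + 2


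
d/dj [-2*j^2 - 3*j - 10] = -4*j - 3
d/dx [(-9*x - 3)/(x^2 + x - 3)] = 3*(3*x^2 + 2*x + 10)/(x^4 + 2*x^3 - 5*x^2 - 6*x + 9)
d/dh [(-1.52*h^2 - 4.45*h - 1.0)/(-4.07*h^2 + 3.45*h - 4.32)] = (-23.3555*h^2 + 4.9928*h + 22.674)/(16.5649*h^4 - 28.083*h^3 + 47.0673*h^2 - 29.808*h + 18.6624)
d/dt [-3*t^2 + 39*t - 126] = 39 - 6*t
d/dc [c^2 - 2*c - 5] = 2*c - 2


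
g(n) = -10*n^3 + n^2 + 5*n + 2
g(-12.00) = 17366.00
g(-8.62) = 6438.24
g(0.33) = 3.40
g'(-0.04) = 4.87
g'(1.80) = -88.60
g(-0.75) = 3.03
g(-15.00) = 33902.00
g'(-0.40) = -0.60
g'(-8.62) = -2241.37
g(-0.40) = 0.80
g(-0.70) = 2.42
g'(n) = -30*n^2 + 2*n + 5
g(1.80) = -44.08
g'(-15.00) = -6775.00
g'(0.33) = 2.39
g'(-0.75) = -13.38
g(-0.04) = 1.80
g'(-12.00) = -4339.00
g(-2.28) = 114.32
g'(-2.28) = -155.51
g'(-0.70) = -11.10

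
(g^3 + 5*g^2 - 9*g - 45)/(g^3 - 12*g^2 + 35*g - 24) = (g^2 + 8*g + 15)/(g^2 - 9*g + 8)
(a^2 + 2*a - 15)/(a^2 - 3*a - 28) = (-a^2 - 2*a + 15)/(-a^2 + 3*a + 28)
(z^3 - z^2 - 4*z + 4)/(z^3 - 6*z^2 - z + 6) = (z^2 - 4)/(z^2 - 5*z - 6)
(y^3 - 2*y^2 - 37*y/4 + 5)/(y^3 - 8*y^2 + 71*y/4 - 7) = (2*y + 5)/(2*y - 7)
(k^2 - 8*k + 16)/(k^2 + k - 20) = (k - 4)/(k + 5)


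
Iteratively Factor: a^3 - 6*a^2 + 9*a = (a - 3)*(a^2 - 3*a) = (a - 3)^2*(a)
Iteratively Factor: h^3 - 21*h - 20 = (h + 1)*(h^2 - h - 20) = (h + 1)*(h + 4)*(h - 5)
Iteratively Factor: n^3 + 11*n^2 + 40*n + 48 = (n + 4)*(n^2 + 7*n + 12) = (n + 4)^2*(n + 3)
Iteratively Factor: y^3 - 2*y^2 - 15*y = (y + 3)*(y^2 - 5*y) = (y - 5)*(y + 3)*(y)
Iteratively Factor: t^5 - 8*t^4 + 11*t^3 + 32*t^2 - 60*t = (t - 5)*(t^4 - 3*t^3 - 4*t^2 + 12*t) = (t - 5)*(t + 2)*(t^3 - 5*t^2 + 6*t) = (t - 5)*(t - 2)*(t + 2)*(t^2 - 3*t) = t*(t - 5)*(t - 2)*(t + 2)*(t - 3)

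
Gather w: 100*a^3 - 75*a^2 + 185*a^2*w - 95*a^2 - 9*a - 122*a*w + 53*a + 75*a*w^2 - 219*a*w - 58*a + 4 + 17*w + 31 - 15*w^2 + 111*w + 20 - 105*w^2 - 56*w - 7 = 100*a^3 - 170*a^2 - 14*a + w^2*(75*a - 120) + w*(185*a^2 - 341*a + 72) + 48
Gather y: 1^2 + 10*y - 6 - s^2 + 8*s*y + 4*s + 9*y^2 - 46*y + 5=-s^2 + 4*s + 9*y^2 + y*(8*s - 36)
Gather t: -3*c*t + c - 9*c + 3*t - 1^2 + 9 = -8*c + t*(3 - 3*c) + 8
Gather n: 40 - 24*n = 40 - 24*n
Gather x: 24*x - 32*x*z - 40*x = x*(-32*z - 16)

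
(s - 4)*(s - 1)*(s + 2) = s^3 - 3*s^2 - 6*s + 8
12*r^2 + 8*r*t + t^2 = (2*r + t)*(6*r + t)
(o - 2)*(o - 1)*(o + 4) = o^3 + o^2 - 10*o + 8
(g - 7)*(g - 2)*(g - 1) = g^3 - 10*g^2 + 23*g - 14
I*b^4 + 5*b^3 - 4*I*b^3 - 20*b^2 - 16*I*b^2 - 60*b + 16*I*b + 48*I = (b - 6)*(b + 2)*(b - 4*I)*(I*b + 1)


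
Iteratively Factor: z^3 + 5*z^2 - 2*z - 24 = (z + 3)*(z^2 + 2*z - 8) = (z + 3)*(z + 4)*(z - 2)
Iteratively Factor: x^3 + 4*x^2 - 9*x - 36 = (x + 3)*(x^2 + x - 12) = (x + 3)*(x + 4)*(x - 3)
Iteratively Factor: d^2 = (d)*(d)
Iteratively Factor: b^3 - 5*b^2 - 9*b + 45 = (b + 3)*(b^2 - 8*b + 15) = (b - 3)*(b + 3)*(b - 5)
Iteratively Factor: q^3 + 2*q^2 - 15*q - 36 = (q - 4)*(q^2 + 6*q + 9) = (q - 4)*(q + 3)*(q + 3)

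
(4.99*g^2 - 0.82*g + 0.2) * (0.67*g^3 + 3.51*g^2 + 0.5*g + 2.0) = 3.3433*g^5 + 16.9655*g^4 - 0.2492*g^3 + 10.272*g^2 - 1.54*g + 0.4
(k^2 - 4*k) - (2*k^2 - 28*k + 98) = -k^2 + 24*k - 98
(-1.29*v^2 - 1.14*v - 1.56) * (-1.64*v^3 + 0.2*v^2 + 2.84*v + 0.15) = 2.1156*v^5 + 1.6116*v^4 - 1.3332*v^3 - 3.7431*v^2 - 4.6014*v - 0.234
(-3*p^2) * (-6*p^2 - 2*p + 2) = 18*p^4 + 6*p^3 - 6*p^2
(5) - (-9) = 14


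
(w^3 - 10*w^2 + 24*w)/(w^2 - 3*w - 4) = w*(w - 6)/(w + 1)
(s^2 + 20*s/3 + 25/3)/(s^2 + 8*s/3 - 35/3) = (3*s + 5)/(3*s - 7)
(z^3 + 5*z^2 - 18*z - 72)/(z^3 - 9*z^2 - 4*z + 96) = (z + 6)/(z - 8)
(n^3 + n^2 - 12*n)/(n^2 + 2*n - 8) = n*(n - 3)/(n - 2)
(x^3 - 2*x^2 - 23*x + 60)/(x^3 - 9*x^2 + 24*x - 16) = (x^2 + 2*x - 15)/(x^2 - 5*x + 4)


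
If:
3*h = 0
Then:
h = 0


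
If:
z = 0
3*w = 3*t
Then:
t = w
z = 0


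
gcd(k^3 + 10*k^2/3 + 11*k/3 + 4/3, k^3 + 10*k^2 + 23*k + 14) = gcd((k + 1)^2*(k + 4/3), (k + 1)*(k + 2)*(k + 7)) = k + 1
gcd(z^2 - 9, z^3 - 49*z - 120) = z + 3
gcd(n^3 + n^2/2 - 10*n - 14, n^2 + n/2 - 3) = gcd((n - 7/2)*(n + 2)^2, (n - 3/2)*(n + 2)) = n + 2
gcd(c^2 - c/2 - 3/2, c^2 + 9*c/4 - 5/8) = 1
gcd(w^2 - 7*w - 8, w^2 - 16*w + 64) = w - 8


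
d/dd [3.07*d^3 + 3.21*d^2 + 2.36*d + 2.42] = 9.21*d^2 + 6.42*d + 2.36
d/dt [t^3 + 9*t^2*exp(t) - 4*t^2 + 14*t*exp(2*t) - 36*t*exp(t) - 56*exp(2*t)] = 9*t^2*exp(t) + 3*t^2 + 28*t*exp(2*t) - 18*t*exp(t) - 8*t - 98*exp(2*t) - 36*exp(t)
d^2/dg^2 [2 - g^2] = -2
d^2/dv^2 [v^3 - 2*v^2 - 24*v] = 6*v - 4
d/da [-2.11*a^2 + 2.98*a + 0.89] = 2.98 - 4.22*a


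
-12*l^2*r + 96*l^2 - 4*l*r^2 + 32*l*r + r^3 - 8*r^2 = (-6*l + r)*(2*l + r)*(r - 8)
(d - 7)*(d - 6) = d^2 - 13*d + 42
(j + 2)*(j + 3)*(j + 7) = j^3 + 12*j^2 + 41*j + 42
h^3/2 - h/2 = h*(h/2 + 1/2)*(h - 1)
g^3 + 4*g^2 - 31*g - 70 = (g - 5)*(g + 2)*(g + 7)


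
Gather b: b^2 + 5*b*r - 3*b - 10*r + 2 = b^2 + b*(5*r - 3) - 10*r + 2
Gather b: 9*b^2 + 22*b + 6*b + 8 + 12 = 9*b^2 + 28*b + 20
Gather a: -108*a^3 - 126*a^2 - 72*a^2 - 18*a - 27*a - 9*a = -108*a^3 - 198*a^2 - 54*a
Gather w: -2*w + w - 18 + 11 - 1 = -w - 8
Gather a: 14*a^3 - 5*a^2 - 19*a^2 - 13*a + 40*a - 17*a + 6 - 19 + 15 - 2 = 14*a^3 - 24*a^2 + 10*a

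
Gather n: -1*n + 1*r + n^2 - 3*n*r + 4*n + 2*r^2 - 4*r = n^2 + n*(3 - 3*r) + 2*r^2 - 3*r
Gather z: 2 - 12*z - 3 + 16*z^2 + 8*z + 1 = 16*z^2 - 4*z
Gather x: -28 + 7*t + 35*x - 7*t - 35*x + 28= 0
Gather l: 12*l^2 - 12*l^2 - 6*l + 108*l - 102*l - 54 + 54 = 0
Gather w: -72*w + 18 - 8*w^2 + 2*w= -8*w^2 - 70*w + 18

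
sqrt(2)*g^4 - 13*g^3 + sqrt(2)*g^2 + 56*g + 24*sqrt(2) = (g - 6*sqrt(2))*(g - 2*sqrt(2))*(g + sqrt(2))*(sqrt(2)*g + 1)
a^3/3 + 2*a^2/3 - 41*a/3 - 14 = (a/3 + 1/3)*(a - 6)*(a + 7)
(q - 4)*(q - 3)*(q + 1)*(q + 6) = q^4 - 31*q^2 + 42*q + 72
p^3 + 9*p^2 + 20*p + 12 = (p + 1)*(p + 2)*(p + 6)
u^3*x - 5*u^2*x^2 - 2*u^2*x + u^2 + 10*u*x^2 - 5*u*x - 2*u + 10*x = (u - 2)*(u - 5*x)*(u*x + 1)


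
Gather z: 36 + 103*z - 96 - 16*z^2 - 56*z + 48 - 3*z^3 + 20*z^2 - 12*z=-3*z^3 + 4*z^2 + 35*z - 12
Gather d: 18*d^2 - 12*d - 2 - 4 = 18*d^2 - 12*d - 6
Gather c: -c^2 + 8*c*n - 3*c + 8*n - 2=-c^2 + c*(8*n - 3) + 8*n - 2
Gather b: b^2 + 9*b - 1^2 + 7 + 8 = b^2 + 9*b + 14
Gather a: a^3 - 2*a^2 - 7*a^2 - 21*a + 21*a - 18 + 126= a^3 - 9*a^2 + 108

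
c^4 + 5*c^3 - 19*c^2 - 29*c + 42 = (c - 3)*(c - 1)*(c + 2)*(c + 7)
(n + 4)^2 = n^2 + 8*n + 16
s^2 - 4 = (s - 2)*(s + 2)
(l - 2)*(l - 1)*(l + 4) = l^3 + l^2 - 10*l + 8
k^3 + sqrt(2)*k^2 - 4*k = k*(k - sqrt(2))*(k + 2*sqrt(2))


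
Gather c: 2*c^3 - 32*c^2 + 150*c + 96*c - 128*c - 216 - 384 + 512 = 2*c^3 - 32*c^2 + 118*c - 88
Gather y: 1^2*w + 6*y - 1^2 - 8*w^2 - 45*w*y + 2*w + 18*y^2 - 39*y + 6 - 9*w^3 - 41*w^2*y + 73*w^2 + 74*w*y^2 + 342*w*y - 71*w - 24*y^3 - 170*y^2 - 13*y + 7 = -9*w^3 + 65*w^2 - 68*w - 24*y^3 + y^2*(74*w - 152) + y*(-41*w^2 + 297*w - 46) + 12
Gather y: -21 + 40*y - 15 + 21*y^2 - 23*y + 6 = 21*y^2 + 17*y - 30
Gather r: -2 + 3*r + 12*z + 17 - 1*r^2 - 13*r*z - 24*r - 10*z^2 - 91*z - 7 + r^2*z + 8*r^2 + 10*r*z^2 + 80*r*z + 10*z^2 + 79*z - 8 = r^2*(z + 7) + r*(10*z^2 + 67*z - 21)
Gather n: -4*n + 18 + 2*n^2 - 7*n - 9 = 2*n^2 - 11*n + 9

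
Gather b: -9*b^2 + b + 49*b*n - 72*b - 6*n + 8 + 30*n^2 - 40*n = -9*b^2 + b*(49*n - 71) + 30*n^2 - 46*n + 8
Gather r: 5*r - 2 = 5*r - 2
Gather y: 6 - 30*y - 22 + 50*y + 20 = 20*y + 4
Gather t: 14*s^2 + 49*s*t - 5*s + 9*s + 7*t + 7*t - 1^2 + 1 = 14*s^2 + 4*s + t*(49*s + 14)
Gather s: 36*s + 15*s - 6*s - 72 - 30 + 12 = 45*s - 90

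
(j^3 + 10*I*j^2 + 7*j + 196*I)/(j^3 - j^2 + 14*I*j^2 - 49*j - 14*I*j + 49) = (j - 4*I)/(j - 1)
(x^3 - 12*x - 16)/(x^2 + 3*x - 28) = (x^2 + 4*x + 4)/(x + 7)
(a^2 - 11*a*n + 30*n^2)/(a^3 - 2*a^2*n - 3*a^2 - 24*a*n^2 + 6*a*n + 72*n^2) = (a - 5*n)/(a^2 + 4*a*n - 3*a - 12*n)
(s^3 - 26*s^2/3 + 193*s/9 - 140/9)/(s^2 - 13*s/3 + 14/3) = (3*s^2 - 19*s + 20)/(3*(s - 2))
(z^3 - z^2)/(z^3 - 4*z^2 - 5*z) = z*(1 - z)/(-z^2 + 4*z + 5)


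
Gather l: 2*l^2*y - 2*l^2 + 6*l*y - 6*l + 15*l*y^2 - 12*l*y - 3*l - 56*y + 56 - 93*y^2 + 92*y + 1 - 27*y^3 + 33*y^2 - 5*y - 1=l^2*(2*y - 2) + l*(15*y^2 - 6*y - 9) - 27*y^3 - 60*y^2 + 31*y + 56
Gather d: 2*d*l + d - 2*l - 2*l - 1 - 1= d*(2*l + 1) - 4*l - 2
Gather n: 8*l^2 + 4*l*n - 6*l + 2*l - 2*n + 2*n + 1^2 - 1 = 8*l^2 + 4*l*n - 4*l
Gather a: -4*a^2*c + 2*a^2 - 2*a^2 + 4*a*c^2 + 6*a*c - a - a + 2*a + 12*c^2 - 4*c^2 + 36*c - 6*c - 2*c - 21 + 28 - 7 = -4*a^2*c + a*(4*c^2 + 6*c) + 8*c^2 + 28*c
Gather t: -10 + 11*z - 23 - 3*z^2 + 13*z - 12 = -3*z^2 + 24*z - 45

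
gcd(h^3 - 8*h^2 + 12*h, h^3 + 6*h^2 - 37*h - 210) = h - 6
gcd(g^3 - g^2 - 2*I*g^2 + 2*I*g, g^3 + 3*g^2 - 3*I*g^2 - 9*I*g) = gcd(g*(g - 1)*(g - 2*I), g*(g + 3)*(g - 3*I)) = g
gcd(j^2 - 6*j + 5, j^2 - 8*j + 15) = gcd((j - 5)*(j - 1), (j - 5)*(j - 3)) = j - 5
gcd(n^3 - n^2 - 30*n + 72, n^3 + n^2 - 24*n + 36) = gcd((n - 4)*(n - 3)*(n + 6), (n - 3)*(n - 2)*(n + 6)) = n^2 + 3*n - 18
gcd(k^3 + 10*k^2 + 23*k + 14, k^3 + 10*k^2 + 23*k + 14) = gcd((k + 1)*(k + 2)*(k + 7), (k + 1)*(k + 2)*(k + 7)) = k^3 + 10*k^2 + 23*k + 14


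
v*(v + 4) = v^2 + 4*v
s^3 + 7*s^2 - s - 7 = (s - 1)*(s + 1)*(s + 7)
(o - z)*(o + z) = o^2 - z^2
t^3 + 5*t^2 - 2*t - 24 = (t - 2)*(t + 3)*(t + 4)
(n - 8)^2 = n^2 - 16*n + 64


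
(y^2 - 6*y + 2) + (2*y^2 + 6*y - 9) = 3*y^2 - 7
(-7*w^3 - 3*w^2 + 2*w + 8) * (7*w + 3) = -49*w^4 - 42*w^3 + 5*w^2 + 62*w + 24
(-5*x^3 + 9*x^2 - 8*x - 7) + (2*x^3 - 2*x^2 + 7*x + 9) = -3*x^3 + 7*x^2 - x + 2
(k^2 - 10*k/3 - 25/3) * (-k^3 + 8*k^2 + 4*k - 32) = -k^5 + 34*k^4/3 - 43*k^3/3 - 112*k^2 + 220*k/3 + 800/3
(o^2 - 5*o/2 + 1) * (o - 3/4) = o^3 - 13*o^2/4 + 23*o/8 - 3/4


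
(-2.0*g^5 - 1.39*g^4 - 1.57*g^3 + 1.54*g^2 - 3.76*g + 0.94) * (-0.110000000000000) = 0.22*g^5 + 0.1529*g^4 + 0.1727*g^3 - 0.1694*g^2 + 0.4136*g - 0.1034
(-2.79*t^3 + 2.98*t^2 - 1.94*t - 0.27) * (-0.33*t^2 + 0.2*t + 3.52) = 0.9207*t^5 - 1.5414*t^4 - 8.5846*t^3 + 10.1907*t^2 - 6.8828*t - 0.9504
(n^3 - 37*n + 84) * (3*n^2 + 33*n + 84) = 3*n^5 + 33*n^4 - 27*n^3 - 969*n^2 - 336*n + 7056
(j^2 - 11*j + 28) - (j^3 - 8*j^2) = -j^3 + 9*j^2 - 11*j + 28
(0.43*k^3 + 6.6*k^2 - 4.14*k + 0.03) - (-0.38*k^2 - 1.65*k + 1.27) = 0.43*k^3 + 6.98*k^2 - 2.49*k - 1.24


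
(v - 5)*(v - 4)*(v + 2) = v^3 - 7*v^2 + 2*v + 40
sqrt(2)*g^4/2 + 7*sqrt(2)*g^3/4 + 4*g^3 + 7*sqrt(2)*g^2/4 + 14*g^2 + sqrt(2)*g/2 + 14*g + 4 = (g + 1/2)*(g + 2)*(g + 4*sqrt(2))*(sqrt(2)*g/2 + sqrt(2)/2)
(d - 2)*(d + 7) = d^2 + 5*d - 14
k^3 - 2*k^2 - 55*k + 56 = (k - 8)*(k - 1)*(k + 7)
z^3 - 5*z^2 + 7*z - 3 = (z - 3)*(z - 1)^2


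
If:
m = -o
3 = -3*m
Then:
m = -1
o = 1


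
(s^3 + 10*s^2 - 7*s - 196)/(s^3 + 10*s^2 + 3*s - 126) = (s^2 + 3*s - 28)/(s^2 + 3*s - 18)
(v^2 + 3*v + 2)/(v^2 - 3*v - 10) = (v + 1)/(v - 5)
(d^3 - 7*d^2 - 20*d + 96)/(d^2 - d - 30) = (-d^3 + 7*d^2 + 20*d - 96)/(-d^2 + d + 30)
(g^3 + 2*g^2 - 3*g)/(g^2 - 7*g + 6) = g*(g + 3)/(g - 6)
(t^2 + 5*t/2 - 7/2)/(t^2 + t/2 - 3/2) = (2*t + 7)/(2*t + 3)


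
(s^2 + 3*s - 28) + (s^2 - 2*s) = 2*s^2 + s - 28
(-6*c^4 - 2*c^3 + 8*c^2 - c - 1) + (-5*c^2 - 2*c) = -6*c^4 - 2*c^3 + 3*c^2 - 3*c - 1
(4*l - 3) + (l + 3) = 5*l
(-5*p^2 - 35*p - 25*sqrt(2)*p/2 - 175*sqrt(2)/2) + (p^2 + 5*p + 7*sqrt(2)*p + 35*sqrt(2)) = -4*p^2 - 30*p - 11*sqrt(2)*p/2 - 105*sqrt(2)/2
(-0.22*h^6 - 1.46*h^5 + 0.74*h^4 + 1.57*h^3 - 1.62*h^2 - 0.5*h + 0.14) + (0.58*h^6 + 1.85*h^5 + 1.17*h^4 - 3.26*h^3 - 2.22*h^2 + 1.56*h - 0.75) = 0.36*h^6 + 0.39*h^5 + 1.91*h^4 - 1.69*h^3 - 3.84*h^2 + 1.06*h - 0.61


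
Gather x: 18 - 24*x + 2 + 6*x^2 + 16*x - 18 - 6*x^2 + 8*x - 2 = 0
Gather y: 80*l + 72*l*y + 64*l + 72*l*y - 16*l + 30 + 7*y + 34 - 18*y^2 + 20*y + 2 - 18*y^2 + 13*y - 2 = 128*l - 36*y^2 + y*(144*l + 40) + 64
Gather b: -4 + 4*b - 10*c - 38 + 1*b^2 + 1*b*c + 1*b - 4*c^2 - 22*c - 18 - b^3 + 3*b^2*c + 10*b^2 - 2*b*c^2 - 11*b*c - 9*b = -b^3 + b^2*(3*c + 11) + b*(-2*c^2 - 10*c - 4) - 4*c^2 - 32*c - 60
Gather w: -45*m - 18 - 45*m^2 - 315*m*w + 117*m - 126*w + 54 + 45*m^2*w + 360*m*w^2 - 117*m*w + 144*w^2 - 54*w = -45*m^2 + 72*m + w^2*(360*m + 144) + w*(45*m^2 - 432*m - 180) + 36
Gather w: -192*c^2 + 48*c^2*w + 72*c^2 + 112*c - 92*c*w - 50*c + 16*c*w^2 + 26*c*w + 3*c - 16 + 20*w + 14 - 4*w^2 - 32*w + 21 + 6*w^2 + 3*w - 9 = -120*c^2 + 65*c + w^2*(16*c + 2) + w*(48*c^2 - 66*c - 9) + 10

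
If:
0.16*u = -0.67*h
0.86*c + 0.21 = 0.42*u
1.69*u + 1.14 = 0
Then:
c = -0.57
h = 0.16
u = -0.67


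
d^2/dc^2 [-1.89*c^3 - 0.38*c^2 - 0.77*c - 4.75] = -11.34*c - 0.76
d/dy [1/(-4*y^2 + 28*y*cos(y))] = (7*y*sin(y) + 2*y - 7*cos(y))/(4*y^2*(y - 7*cos(y))^2)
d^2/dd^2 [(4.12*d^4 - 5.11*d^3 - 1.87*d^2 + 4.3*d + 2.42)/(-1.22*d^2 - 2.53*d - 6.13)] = (-12.264416*d^6 - 76.3007519999999*d^5 - 343.10124*d^4 - 1057.704906*d^3 - 1487.820522*d^2 + 1300.238202*d + 279.130214)/(1.815848*d^6 + 11.296956*d^5 + 50.79897*d^4 + 129.719425*d^3 + 255.244005*d^2 + 285.208671*d + 230.346397)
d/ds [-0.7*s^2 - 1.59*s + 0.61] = -1.4*s - 1.59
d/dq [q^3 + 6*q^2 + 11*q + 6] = 3*q^2 + 12*q + 11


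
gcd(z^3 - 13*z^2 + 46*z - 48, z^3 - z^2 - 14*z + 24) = z^2 - 5*z + 6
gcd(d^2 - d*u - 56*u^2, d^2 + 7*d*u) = d + 7*u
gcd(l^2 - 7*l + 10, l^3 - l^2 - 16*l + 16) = 1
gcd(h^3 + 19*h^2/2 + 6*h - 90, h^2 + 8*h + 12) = h + 6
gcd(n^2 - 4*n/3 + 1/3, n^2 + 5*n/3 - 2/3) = n - 1/3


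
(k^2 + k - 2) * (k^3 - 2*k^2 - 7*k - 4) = k^5 - k^4 - 11*k^3 - 7*k^2 + 10*k + 8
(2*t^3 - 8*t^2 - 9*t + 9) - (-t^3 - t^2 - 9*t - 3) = 3*t^3 - 7*t^2 + 12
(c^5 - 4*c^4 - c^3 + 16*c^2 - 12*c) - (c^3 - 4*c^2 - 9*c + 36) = c^5 - 4*c^4 - 2*c^3 + 20*c^2 - 3*c - 36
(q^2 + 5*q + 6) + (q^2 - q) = 2*q^2 + 4*q + 6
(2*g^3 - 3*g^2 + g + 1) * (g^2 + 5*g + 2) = 2*g^5 + 7*g^4 - 10*g^3 + 7*g + 2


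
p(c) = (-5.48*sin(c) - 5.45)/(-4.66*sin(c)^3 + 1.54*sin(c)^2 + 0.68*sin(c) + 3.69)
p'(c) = (-5.48*sin(c) - 5.45)*(13.98*sin(c)^2*cos(c) - 3.08*sin(c)*cos(c) - 0.68*cos(c))/(-4.66*sin(c)^3 + 1.54*sin(c)^2 + 0.68*sin(c) + 3.69)^2 - 5.48*cos(c)/(-4.66*sin(c)^3 + 1.54*sin(c)^2 + 0.68*sin(c) + 3.69) = (-51.0736*sin(c)^3 - 67.7518*sin(c)^2 + 16.786*sin(c) - 16.5152)*cos(c)/(21.7156*sin(c)^6 - 14.3528*sin(c)^5 - 3.966*sin(c)^4 - 32.2964*sin(c)^3 + 11.8276*sin(c)^2 + 5.0184*sin(c) + 13.6161)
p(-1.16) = -0.05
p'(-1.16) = -0.31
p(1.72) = -7.98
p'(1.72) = 9.26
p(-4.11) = -3.71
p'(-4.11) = 6.05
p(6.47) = -1.68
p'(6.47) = -1.07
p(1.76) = -7.58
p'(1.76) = 10.49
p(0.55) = -2.19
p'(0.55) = -1.98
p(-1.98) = -0.05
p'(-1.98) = 0.31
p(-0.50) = -0.67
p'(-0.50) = -1.69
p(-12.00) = -2.22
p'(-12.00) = -2.06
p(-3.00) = -1.29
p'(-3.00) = 1.50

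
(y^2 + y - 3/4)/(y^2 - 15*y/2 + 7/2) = (y + 3/2)/(y - 7)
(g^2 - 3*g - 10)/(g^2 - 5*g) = (g + 2)/g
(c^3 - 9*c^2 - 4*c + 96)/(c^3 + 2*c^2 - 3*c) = (c^2 - 12*c + 32)/(c*(c - 1))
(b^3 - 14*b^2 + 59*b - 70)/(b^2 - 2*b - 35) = (b^2 - 7*b + 10)/(b + 5)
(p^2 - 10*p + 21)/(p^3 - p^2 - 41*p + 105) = (p - 7)/(p^2 + 2*p - 35)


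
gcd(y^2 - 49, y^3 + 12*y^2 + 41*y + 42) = y + 7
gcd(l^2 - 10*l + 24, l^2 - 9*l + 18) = l - 6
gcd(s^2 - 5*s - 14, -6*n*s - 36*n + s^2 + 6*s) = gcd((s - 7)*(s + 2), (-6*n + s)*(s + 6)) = 1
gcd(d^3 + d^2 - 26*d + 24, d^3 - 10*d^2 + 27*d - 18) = d - 1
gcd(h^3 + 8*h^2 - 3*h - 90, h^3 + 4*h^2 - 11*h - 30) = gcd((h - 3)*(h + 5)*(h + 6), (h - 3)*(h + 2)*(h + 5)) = h^2 + 2*h - 15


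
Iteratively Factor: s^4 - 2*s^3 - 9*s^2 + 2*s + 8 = (s - 4)*(s^3 + 2*s^2 - s - 2) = (s - 4)*(s - 1)*(s^2 + 3*s + 2) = (s - 4)*(s - 1)*(s + 2)*(s + 1)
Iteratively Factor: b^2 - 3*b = (b - 3)*(b)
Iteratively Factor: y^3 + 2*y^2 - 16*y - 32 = (y + 2)*(y^2 - 16) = (y - 4)*(y + 2)*(y + 4)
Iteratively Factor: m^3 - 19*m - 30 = (m + 3)*(m^2 - 3*m - 10) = (m - 5)*(m + 3)*(m + 2)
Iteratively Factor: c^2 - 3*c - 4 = (c - 4)*(c + 1)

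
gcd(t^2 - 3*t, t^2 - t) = t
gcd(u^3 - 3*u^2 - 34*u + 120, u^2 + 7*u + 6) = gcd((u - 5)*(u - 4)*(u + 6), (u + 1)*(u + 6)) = u + 6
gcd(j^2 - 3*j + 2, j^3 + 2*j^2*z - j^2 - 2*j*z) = j - 1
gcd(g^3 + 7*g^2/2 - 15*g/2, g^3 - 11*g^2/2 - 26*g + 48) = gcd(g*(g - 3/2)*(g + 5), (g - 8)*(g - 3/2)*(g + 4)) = g - 3/2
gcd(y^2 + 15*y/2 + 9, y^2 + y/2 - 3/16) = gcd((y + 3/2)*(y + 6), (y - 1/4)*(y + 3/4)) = 1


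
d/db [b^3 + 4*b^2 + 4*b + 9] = 3*b^2 + 8*b + 4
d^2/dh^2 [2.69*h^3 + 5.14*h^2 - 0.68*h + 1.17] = 16.14*h + 10.28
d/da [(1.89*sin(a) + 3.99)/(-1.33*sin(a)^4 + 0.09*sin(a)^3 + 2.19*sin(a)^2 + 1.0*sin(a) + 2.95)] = (7.5411*sin(a)^4 + 20.8866*sin(a)^3 - 5.2164*sin(a)^2 - 17.4762*sin(a) + 1.5855)*cos(a)/(1.7689*sin(a)^8 - 0.2394*sin(a)^7 - 5.8173*sin(a)^6 - 2.2658*sin(a)^5 - 2.8709*sin(a)^4 + 4.911*sin(a)^3 + 13.921*sin(a)^2 + 5.9*sin(a) + 8.7025)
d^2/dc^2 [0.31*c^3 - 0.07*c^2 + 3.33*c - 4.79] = 1.86*c - 0.14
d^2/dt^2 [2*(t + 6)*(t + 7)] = 4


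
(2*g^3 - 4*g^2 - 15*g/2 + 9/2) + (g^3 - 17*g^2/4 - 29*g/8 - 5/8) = 3*g^3 - 33*g^2/4 - 89*g/8 + 31/8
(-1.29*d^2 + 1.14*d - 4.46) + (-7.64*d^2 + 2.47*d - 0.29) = -8.93*d^2 + 3.61*d - 4.75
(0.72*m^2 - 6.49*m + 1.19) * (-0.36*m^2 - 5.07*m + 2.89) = -0.2592*m^4 - 1.314*m^3 + 34.5567*m^2 - 24.7894*m + 3.4391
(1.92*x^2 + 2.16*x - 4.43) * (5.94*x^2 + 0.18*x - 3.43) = 11.4048*x^4 + 13.176*x^3 - 32.511*x^2 - 8.2062*x + 15.1949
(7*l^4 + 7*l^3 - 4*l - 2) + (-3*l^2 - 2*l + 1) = 7*l^4 + 7*l^3 - 3*l^2 - 6*l - 1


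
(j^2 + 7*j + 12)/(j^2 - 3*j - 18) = (j + 4)/(j - 6)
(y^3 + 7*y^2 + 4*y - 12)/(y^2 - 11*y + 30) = (y^3 + 7*y^2 + 4*y - 12)/(y^2 - 11*y + 30)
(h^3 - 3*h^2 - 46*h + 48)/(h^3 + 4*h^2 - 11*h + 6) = (h - 8)/(h - 1)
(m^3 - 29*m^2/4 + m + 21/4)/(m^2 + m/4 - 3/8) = 2*(m^2 - 8*m + 7)/(2*m - 1)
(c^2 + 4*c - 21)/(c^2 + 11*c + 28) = (c - 3)/(c + 4)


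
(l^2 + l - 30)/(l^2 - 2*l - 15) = (l + 6)/(l + 3)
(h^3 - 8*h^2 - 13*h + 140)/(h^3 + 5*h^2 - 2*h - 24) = (h^2 - 12*h + 35)/(h^2 + h - 6)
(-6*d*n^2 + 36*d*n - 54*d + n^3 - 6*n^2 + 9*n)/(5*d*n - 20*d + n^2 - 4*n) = (-6*d*n^2 + 36*d*n - 54*d + n^3 - 6*n^2 + 9*n)/(5*d*n - 20*d + n^2 - 4*n)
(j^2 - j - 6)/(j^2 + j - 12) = (j + 2)/(j + 4)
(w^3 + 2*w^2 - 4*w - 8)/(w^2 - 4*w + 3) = (w^3 + 2*w^2 - 4*w - 8)/(w^2 - 4*w + 3)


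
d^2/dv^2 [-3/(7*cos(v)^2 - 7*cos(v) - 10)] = 21*(-28*sin(v)^4 + 61*sin(v)^2 - 65*cos(v)/4 + 21*cos(3*v)/4 + 1)/(7*sin(v)^2 + 7*cos(v) + 3)^3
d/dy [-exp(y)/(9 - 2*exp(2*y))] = (-2*exp(2*y) - 9)*exp(y)/(4*exp(4*y) - 36*exp(2*y) + 81)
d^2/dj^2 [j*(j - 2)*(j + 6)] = 6*j + 8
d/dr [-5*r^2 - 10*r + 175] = -10*r - 10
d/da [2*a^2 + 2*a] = 4*a + 2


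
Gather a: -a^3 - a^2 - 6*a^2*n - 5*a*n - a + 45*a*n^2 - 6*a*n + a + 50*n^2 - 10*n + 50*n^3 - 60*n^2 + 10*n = -a^3 + a^2*(-6*n - 1) + a*(45*n^2 - 11*n) + 50*n^3 - 10*n^2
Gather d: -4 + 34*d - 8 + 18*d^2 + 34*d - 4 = 18*d^2 + 68*d - 16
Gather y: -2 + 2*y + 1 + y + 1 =3*y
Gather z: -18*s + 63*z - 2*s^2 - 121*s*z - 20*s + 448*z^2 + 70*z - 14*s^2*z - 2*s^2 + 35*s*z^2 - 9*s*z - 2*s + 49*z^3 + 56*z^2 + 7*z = -4*s^2 - 40*s + 49*z^3 + z^2*(35*s + 504) + z*(-14*s^2 - 130*s + 140)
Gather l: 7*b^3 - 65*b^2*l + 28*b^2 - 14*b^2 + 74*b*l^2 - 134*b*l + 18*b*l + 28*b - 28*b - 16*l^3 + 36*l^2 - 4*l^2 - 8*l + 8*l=7*b^3 + 14*b^2 - 16*l^3 + l^2*(74*b + 32) + l*(-65*b^2 - 116*b)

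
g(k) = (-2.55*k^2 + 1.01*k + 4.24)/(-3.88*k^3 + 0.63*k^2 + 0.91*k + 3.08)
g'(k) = (1.01 - 5.1*k)/(-3.88*k^3 + 0.63*k^2 + 0.91*k + 3.08) + (-2.55*k^2 + 1.01*k + 4.24)*(11.64*k^2 - 1.26*k - 0.91)/(-3.88*k^3 + 0.63*k^2 + 0.91*k + 3.08)^2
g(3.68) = 0.15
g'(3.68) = -0.03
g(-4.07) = -0.16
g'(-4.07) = -0.03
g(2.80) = 0.17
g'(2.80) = -0.02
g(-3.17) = -0.19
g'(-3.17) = -0.04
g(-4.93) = -0.13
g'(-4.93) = -0.02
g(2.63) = 0.18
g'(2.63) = -0.02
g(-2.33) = -0.22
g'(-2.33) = -0.03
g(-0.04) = 1.38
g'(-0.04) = 0.02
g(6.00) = 0.10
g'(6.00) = -0.01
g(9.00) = 0.07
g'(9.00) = -0.01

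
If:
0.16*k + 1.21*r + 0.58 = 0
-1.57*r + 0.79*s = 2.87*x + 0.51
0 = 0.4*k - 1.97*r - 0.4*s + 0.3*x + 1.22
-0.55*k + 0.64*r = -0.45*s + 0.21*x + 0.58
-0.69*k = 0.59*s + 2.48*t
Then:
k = -9.33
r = 0.75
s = -13.15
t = 5.72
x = -4.21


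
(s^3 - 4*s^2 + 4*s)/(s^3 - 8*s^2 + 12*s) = (s - 2)/(s - 6)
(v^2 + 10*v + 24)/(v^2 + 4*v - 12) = (v + 4)/(v - 2)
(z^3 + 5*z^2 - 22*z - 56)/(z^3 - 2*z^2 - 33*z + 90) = (z^3 + 5*z^2 - 22*z - 56)/(z^3 - 2*z^2 - 33*z + 90)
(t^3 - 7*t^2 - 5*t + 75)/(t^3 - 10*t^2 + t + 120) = (t - 5)/(t - 8)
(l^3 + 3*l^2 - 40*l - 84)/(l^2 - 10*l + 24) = (l^2 + 9*l + 14)/(l - 4)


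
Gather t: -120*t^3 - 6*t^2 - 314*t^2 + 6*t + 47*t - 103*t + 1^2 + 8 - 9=-120*t^3 - 320*t^2 - 50*t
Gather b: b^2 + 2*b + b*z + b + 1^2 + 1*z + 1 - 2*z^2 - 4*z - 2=b^2 + b*(z + 3) - 2*z^2 - 3*z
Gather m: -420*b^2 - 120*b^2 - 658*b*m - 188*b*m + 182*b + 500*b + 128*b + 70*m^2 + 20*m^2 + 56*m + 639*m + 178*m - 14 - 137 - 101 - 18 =-540*b^2 + 810*b + 90*m^2 + m*(873 - 846*b) - 270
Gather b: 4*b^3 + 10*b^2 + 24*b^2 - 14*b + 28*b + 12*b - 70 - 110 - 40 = 4*b^3 + 34*b^2 + 26*b - 220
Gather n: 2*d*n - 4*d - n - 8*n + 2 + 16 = -4*d + n*(2*d - 9) + 18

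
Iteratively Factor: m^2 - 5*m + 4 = (m - 1)*(m - 4)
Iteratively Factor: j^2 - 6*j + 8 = (j - 4)*(j - 2)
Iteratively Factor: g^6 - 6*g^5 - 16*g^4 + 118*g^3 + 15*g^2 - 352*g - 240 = (g - 5)*(g^5 - g^4 - 21*g^3 + 13*g^2 + 80*g + 48) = (g - 5)*(g + 4)*(g^4 - 5*g^3 - g^2 + 17*g + 12) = (g - 5)*(g + 1)*(g + 4)*(g^3 - 6*g^2 + 5*g + 12) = (g - 5)*(g - 4)*(g + 1)*(g + 4)*(g^2 - 2*g - 3) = (g - 5)*(g - 4)*(g + 1)^2*(g + 4)*(g - 3)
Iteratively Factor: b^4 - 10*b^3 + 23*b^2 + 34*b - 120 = (b + 2)*(b^3 - 12*b^2 + 47*b - 60) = (b - 3)*(b + 2)*(b^2 - 9*b + 20) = (b - 4)*(b - 3)*(b + 2)*(b - 5)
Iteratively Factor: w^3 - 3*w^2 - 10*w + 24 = (w - 2)*(w^2 - w - 12) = (w - 2)*(w + 3)*(w - 4)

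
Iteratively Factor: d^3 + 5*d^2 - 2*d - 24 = (d + 3)*(d^2 + 2*d - 8) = (d + 3)*(d + 4)*(d - 2)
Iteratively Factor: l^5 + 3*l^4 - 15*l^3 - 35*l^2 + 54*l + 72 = (l - 2)*(l^4 + 5*l^3 - 5*l^2 - 45*l - 36) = (l - 3)*(l - 2)*(l^3 + 8*l^2 + 19*l + 12) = (l - 3)*(l - 2)*(l + 4)*(l^2 + 4*l + 3) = (l - 3)*(l - 2)*(l + 1)*(l + 4)*(l + 3)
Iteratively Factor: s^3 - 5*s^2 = (s)*(s^2 - 5*s) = s*(s - 5)*(s)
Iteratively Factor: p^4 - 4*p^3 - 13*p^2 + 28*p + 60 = (p + 2)*(p^3 - 6*p^2 - p + 30) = (p - 3)*(p + 2)*(p^2 - 3*p - 10) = (p - 5)*(p - 3)*(p + 2)*(p + 2)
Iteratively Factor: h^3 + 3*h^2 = (h)*(h^2 + 3*h) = h^2*(h + 3)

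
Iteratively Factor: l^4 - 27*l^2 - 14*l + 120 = (l + 3)*(l^3 - 3*l^2 - 18*l + 40) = (l - 5)*(l + 3)*(l^2 + 2*l - 8) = (l - 5)*(l + 3)*(l + 4)*(l - 2)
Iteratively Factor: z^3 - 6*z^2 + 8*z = (z - 2)*(z^2 - 4*z) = (z - 4)*(z - 2)*(z)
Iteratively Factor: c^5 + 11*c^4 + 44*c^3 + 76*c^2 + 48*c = (c + 4)*(c^4 + 7*c^3 + 16*c^2 + 12*c) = (c + 2)*(c + 4)*(c^3 + 5*c^2 + 6*c) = (c + 2)*(c + 3)*(c + 4)*(c^2 + 2*c) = c*(c + 2)*(c + 3)*(c + 4)*(c + 2)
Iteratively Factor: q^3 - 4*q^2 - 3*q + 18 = (q - 3)*(q^2 - q - 6) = (q - 3)*(q + 2)*(q - 3)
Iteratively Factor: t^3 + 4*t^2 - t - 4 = (t - 1)*(t^2 + 5*t + 4) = (t - 1)*(t + 1)*(t + 4)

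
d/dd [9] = 0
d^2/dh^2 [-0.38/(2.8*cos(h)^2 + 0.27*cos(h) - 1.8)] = (11.9168*(1 - cos(h)^2)^2 + 0.86184*cos(h)^3 + 13.646902*cos(h)^2 - 1.539*cos(h) - 15.802604)/(2.8*cos(h)^2 + 0.27*cos(h) - 1.8)^3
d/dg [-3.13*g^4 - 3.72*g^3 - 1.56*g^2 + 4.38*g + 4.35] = -12.52*g^3 - 11.16*g^2 - 3.12*g + 4.38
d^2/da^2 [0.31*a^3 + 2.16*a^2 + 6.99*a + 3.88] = 1.86*a + 4.32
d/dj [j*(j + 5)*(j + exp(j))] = j*(j + 5)*(exp(j) + 1) + j*(j + exp(j)) + (j + 5)*(j + exp(j))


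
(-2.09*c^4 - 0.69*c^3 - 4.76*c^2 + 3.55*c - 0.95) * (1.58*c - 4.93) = -3.3022*c^5 + 9.2135*c^4 - 4.1191*c^3 + 29.0758*c^2 - 19.0025*c + 4.6835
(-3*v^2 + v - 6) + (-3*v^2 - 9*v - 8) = -6*v^2 - 8*v - 14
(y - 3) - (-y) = 2*y - 3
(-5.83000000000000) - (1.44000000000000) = -7.27000000000000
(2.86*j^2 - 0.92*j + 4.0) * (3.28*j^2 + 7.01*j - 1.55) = 9.3808*j^4 + 17.031*j^3 + 2.2378*j^2 + 29.466*j - 6.2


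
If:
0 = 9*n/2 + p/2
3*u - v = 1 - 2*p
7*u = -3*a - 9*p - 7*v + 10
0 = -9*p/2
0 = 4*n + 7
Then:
No Solution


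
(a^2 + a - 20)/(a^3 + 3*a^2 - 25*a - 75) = (a - 4)/(a^2 - 2*a - 15)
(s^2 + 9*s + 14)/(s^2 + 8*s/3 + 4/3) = 3*(s + 7)/(3*s + 2)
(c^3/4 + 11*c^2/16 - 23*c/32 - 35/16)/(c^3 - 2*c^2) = (8*c^3 + 22*c^2 - 23*c - 70)/(32*c^2*(c - 2))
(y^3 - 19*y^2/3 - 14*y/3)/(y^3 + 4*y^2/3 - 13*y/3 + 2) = y*(3*y^2 - 19*y - 14)/(3*y^3 + 4*y^2 - 13*y + 6)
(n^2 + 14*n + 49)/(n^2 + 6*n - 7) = (n + 7)/(n - 1)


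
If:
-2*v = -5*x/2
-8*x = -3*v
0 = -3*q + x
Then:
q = 0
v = 0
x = 0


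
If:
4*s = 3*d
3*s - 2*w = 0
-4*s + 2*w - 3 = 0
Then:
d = -4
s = -3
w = -9/2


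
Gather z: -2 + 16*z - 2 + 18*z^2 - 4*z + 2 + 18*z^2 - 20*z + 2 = 36*z^2 - 8*z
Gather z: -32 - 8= -40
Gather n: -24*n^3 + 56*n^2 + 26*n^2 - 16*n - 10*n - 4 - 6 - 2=-24*n^3 + 82*n^2 - 26*n - 12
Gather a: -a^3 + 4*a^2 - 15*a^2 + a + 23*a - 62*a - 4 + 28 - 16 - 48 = -a^3 - 11*a^2 - 38*a - 40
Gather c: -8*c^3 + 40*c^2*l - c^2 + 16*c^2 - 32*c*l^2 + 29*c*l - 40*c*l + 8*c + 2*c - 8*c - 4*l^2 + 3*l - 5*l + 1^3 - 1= -8*c^3 + c^2*(40*l + 15) + c*(-32*l^2 - 11*l + 2) - 4*l^2 - 2*l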